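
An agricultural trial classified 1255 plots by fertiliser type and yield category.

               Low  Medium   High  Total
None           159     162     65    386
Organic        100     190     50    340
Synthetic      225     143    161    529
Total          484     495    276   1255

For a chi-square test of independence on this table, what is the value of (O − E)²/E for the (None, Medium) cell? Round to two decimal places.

0.62

Row total (None) = 386; column total (Medium) = 495; N = 1255.
Expected count E = 386 × 495 / 1255 = 152.247.
Contribution = (O − E)²/E = (162 − 152.247)² / 152.247 = 0.62.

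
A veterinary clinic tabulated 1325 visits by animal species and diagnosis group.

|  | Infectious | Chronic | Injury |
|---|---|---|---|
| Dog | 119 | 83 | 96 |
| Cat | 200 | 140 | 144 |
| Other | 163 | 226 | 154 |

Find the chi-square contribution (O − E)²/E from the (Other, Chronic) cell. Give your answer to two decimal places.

9.58

Row total (Other) = 543; column total (Chronic) = 449; N = 1325.
Expected count E = 543 × 449 / 1325 = 184.005.
Contribution = (O − E)²/E = (226 − 184.005)² / 184.005 = 9.58.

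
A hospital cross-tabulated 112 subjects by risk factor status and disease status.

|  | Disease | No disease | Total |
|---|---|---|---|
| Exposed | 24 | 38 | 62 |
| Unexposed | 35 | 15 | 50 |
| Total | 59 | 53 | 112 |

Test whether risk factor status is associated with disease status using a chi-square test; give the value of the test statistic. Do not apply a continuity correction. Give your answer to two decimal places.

10.87

Grand total N = 112.
Expected counts (row total × column total / N):
  Exposed, Disease: 62×59/112 = 32.661
  Exposed, No disease: 62×53/112 = 29.339
  Unexposed, Disease: 50×59/112 = 26.339
  Unexposed, No disease: 50×53/112 = 23.661
Contributions (O − E)²/E:
  (24 − 32.661)²/32.661 = 2.2967
  (38 − 29.339)²/29.339 = 2.5568
  (35 − 26.339)²/26.339 = 2.8480
  (15 − 23.661)²/23.661 = 3.1703
χ² = 2.2967 + 2.5568 + 2.8480 + 3.1703 = 10.87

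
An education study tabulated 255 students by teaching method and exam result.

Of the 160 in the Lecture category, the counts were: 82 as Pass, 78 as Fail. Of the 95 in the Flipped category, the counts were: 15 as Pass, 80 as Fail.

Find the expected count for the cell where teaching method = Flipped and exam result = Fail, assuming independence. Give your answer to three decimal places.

Row total (Flipped) = 95; column total (Fail) = 158; grand total N = 255.
Expected count = (row total × column total) / N = 95 × 158 / 255 = 58.863.

58.863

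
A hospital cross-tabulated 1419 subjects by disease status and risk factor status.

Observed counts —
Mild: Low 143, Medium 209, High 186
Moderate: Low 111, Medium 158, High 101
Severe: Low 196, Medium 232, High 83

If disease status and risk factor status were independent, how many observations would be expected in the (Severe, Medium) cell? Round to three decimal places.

Row total (Severe) = 511; column total (Medium) = 599; grand total N = 1419.
Expected count = (row total × column total) / N = 511 × 599 / 1419 = 215.708.

215.708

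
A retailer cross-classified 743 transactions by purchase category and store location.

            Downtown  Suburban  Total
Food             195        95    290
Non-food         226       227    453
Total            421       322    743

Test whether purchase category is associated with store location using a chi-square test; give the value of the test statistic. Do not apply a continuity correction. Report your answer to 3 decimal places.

21.679

Grand total N = 743.
Expected counts (row total × column total / N):
  Food, Downtown: 290×421/743 = 164.3203
  Food, Suburban: 290×322/743 = 125.6797
  Non-food, Downtown: 453×421/743 = 256.6797
  Non-food, Suburban: 453×322/743 = 196.3203
Contributions (O − E)²/E:
  (195 − 164.3203)²/164.3203 = 5.7281
  (95 − 125.6797)²/125.6797 = 7.4892
  (226 − 256.6797)²/256.6797 = 3.6670
  (227 − 196.3203)²/196.3203 = 4.7944
χ² = 5.7281 + 7.4892 + 3.6670 + 4.7944 = 21.679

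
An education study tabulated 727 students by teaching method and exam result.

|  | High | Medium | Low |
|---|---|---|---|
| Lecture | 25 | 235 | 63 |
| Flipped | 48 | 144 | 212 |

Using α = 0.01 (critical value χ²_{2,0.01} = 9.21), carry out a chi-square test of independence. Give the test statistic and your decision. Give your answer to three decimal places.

102.069; reject H₀

Row totals: 323, 404. Column totals: 73, 379, 275. Grand total N = 727.
Expected counts (row total × column total / N):
  Lecture, High: 323×73/727 = 32.4333
  Lecture, Medium: 323×379/727 = 168.3865
  Lecture, Low: 323×275/727 = 122.1802
  Flipped, High: 404×73/727 = 40.5667
  Flipped, Medium: 404×379/727 = 210.6135
  Flipped, Low: 404×275/727 = 152.8198
Contributions (O − E)²/E:
  (25 − 32.4333)²/32.4333 = 1.7036
  (235 − 168.3865)²/168.3865 = 26.3522
  (63 − 122.1802)²/122.1802 = 28.6650
  (48 − 40.5667)²/40.5667 = 1.3621
  (144 − 210.6135)²/210.6135 = 21.0687
  (212 − 152.8198)²/152.8198 = 22.9178
χ² = 1.7036 + 26.3522 + 28.6650 + 1.3621 + 21.0687 + 22.9178 = 102.069
df = (2−1)(3−1) = 2. Since 102.069 > 9.21, reject the null hypothesis of independence at α = 0.01.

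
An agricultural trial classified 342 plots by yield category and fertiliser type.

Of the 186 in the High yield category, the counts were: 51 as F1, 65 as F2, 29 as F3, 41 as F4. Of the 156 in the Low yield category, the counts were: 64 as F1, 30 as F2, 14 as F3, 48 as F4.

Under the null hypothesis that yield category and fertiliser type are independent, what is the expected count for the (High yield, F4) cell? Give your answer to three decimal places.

48.404

Row total (High yield) = 186; column total (F4) = 89; grand total N = 342.
Expected count = (row total × column total) / N = 186 × 89 / 342 = 48.404.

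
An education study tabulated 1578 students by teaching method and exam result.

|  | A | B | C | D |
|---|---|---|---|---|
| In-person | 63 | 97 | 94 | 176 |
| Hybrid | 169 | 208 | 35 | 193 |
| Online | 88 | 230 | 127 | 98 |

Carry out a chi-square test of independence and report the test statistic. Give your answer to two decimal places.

166.91

Row totals: 430, 605, 543. Column totals: 320, 535, 256, 467. Grand total N = 1578.
Expected counts (row total × column total / N):
  In-person, A: 430×320/1578 = 87.199
  In-person, B: 430×535/1578 = 145.786
  In-person, C: 430×256/1578 = 69.759
  In-person, D: 430×467/1578 = 127.256
  Hybrid, A: 605×320/1578 = 122.687
  Hybrid, B: 605×535/1578 = 205.117
  Hybrid, C: 605×256/1578 = 98.150
  Hybrid, D: 605×467/1578 = 179.046
  Online, A: 543×320/1578 = 110.114
  Online, B: 543×535/1578 = 184.097
  Online, C: 543×256/1578 = 88.091
  Online, D: 543×467/1578 = 160.698
Contributions (O − E)²/E:
  (63 − 87.199)²/87.199 = 6.7156
  (97 − 145.786)²/145.786 = 16.3258
  (94 − 69.759)²/69.759 = 8.4237
  (176 − 127.256)²/127.256 = 18.6708
  (169 − 122.687)²/122.687 = 17.4827
  (208 − 205.117)²/205.117 = 0.0405
  (35 − 98.150)²/98.150 = 40.6309
  (193 − 179.046)²/179.046 = 1.0875
  (88 − 110.114)²/110.114 = 4.4411
  (230 − 184.097)²/184.097 = 11.4455
  (127 − 88.091)²/88.091 = 17.1858
  (98 − 160.698)²/160.698 = 24.4623
χ² = 6.7156 + 16.3258 + 8.4237 + 18.6708 + 17.4827 + 0.0405 + 40.6309 + 1.0875 + 4.4411 + 11.4455 + 17.1858 + 24.4623 = 166.91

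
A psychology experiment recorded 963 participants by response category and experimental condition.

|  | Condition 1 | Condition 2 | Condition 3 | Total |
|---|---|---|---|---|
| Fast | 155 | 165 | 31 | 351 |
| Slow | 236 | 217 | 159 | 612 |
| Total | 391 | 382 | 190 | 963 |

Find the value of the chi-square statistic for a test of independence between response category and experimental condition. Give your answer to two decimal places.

Grand total N = 963.
Expected counts (row total × column total / N):
  Fast, Condition 1: 351×391/963 = 142.514
  Fast, Condition 2: 351×382/963 = 139.234
  Fast, Condition 3: 351×190/963 = 69.252
  Slow, Condition 1: 612×391/963 = 248.486
  Slow, Condition 2: 612×382/963 = 242.766
  Slow, Condition 3: 612×190/963 = 120.748
Contributions (O − E)²/E:
  (155 − 142.514)²/142.514 = 1.0939
  (165 − 139.234)²/139.234 = 4.7681
  (31 − 69.252)²/69.252 = 21.1289
  (236 − 248.486)²/248.486 = 0.6274
  (217 − 242.766)²/242.766 = 2.7347
  (159 − 120.748)²/120.748 = 12.1179
χ² = 1.0939 + 4.7681 + 21.1289 + 0.6274 + 2.7347 + 12.1179 = 42.47

42.47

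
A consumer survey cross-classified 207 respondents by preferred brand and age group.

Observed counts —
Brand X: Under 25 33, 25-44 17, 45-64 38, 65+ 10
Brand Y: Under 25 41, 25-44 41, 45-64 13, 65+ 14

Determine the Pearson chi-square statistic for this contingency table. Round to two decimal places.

23.20

Row totals: 98, 109. Column totals: 74, 58, 51, 24. Grand total N = 207.
Expected counts (row total × column total / N):
  Brand X, Under 25: 98×74/207 = 35.034
  Brand X, 25-44: 98×58/207 = 27.459
  Brand X, 45-64: 98×51/207 = 24.145
  Brand X, 65+: 98×24/207 = 11.362
  Brand Y, Under 25: 109×74/207 = 38.966
  Brand Y, 25-44: 109×58/207 = 30.541
  Brand Y, 45-64: 109×51/207 = 26.855
  Brand Y, 65+: 109×24/207 = 12.638
Contributions (O − E)²/E:
  (33 − 35.034)²/35.034 = 0.1181
  (17 − 27.459)²/27.459 = 3.9838
  (38 − 24.145)²/24.145 = 7.9503
  (10 − 11.362)²/11.362 = 0.1633
  (41 − 38.966)²/38.966 = 0.1062
  (41 − 30.541)²/30.541 = 3.5818
  (13 − 26.855)²/26.855 = 7.1481
  (14 − 12.638)²/12.638 = 0.1468
χ² = 0.1181 + 3.9838 + 7.9503 + 0.1633 + 0.1062 + 3.5818 + 7.1481 + 0.1468 = 23.20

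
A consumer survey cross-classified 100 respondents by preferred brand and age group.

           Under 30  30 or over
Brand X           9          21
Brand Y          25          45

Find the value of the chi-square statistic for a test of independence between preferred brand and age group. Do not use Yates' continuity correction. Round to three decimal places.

0.306

Row totals: 30, 70. Column totals: 34, 66. Grand total N = 100.
Expected counts (row total × column total / N):
  Brand X, Under 30: 30×34/100 = 10.2000
  Brand X, 30 or over: 30×66/100 = 19.8000
  Brand Y, Under 30: 70×34/100 = 23.8000
  Brand Y, 30 or over: 70×66/100 = 46.2000
Contributions (O − E)²/E:
  (9 − 10.2000)²/10.2000 = 0.1412
  (21 − 19.8000)²/19.8000 = 0.0727
  (25 − 23.8000)²/23.8000 = 0.0605
  (45 − 46.2000)²/46.2000 = 0.0312
χ² = 0.1412 + 0.0727 + 0.0605 + 0.0312 = 0.306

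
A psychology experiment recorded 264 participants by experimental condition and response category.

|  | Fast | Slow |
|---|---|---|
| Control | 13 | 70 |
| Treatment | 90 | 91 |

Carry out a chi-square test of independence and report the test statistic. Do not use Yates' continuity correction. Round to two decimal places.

27.75

Row totals: 83, 181. Column totals: 103, 161. Grand total N = 264.
Expected counts (row total × column total / N):
  Control, Fast: 83×103/264 = 32.383
  Control, Slow: 83×161/264 = 50.617
  Treatment, Fast: 181×103/264 = 70.617
  Treatment, Slow: 181×161/264 = 110.383
Contributions (O − E)²/E:
  (13 − 32.383)²/32.383 = 11.6018
  (70 − 50.617)²/50.617 = 7.4224
  (90 − 70.617)²/70.617 = 5.3203
  (91 − 110.383)²/110.383 = 3.4036
χ² = 11.6018 + 7.4224 + 5.3203 + 3.4036 = 27.75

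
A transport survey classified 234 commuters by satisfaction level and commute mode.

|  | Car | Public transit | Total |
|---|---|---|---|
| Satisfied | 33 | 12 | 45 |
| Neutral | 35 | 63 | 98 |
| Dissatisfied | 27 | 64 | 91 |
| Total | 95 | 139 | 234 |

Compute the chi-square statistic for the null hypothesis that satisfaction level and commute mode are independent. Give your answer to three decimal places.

Grand total N = 234.
Expected counts (row total × column total / N):
  Satisfied, Car: 45×95/234 = 18.2692
  Satisfied, Public transit: 45×139/234 = 26.7308
  Neutral, Car: 98×95/234 = 39.7863
  Neutral, Public transit: 98×139/234 = 58.2137
  Dissatisfied, Car: 91×95/234 = 36.9444
  Dissatisfied, Public transit: 91×139/234 = 54.0556
Contributions (O − E)²/E:
  (33 − 18.2692)²/18.2692 = 11.8777
  (12 − 26.7308)²/26.7308 = 8.1178
  (35 − 39.7863)²/39.7863 = 0.5758
  (63 − 58.2137)²/58.2137 = 0.3935
  (27 − 36.9444)²/36.9444 = 2.6768
  (64 − 54.0556)²/54.0556 = 1.8294
χ² = 11.8777 + 8.1178 + 0.5758 + 0.3935 + 2.6768 + 1.8294 = 25.471

25.471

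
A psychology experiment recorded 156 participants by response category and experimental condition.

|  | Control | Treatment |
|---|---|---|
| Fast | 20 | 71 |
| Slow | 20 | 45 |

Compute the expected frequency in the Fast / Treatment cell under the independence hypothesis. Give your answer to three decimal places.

Row total (Fast) = 91; column total (Treatment) = 116; grand total N = 156.
Expected count = (row total × column total) / N = 91 × 116 / 156 = 67.667.

67.667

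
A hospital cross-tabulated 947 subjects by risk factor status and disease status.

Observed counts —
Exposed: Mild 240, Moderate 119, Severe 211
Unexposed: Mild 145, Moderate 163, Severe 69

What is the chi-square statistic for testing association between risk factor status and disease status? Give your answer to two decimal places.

65.72

Row totals: 570, 377. Column totals: 385, 282, 280. Grand total N = 947.
Expected counts (row total × column total / N):
  Exposed, Mild: 570×385/947 = 231.7318
  Exposed, Moderate: 570×282/947 = 169.7360
  Exposed, Severe: 570×280/947 = 168.5322
  Unexposed, Mild: 377×385/947 = 153.2682
  Unexposed, Moderate: 377×282/947 = 112.2640
  Unexposed, Severe: 377×280/947 = 111.4678
Contributions (O − E)²/E:
  (240 − 231.7318)²/231.7318 = 0.2950
  (119 − 169.7360)²/169.7360 = 15.1656
  (211 − 168.5322)²/168.5322 = 10.7013
  (145 − 153.2682)²/153.2682 = 0.4460
  (163 − 112.2640)²/112.2640 = 22.9294
  (69 − 111.4678)²/111.4678 = 16.1797
χ² = 0.2950 + 15.1656 + 10.7013 + 0.4460 + 22.9294 + 16.1797 = 65.72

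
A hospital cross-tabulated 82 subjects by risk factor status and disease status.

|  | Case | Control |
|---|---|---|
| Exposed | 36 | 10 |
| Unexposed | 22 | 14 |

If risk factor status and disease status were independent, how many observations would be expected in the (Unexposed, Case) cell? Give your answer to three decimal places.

Row total (Unexposed) = 36; column total (Case) = 58; grand total N = 82.
Expected count = (row total × column total) / N = 36 × 58 / 82 = 25.463.

25.463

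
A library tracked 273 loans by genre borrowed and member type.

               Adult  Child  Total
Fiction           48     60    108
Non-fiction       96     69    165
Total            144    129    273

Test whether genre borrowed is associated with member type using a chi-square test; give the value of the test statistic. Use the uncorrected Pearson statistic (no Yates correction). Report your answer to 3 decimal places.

4.942

Grand total N = 273.
Expected counts (row total × column total / N):
  Fiction, Adult: 108×144/273 = 56.9670
  Fiction, Child: 108×129/273 = 51.0330
  Non-fiction, Adult: 165×144/273 = 87.0330
  Non-fiction, Child: 165×129/273 = 77.9670
Contributions (O − E)²/E:
  (48 − 56.9670)²/56.9670 = 1.4115
  (60 − 51.0330)²/51.0330 = 1.5756
  (96 − 87.0330)²/87.0330 = 0.9239
  (69 − 77.9670)²/77.9670 = 1.0313
χ² = 1.4115 + 1.5756 + 0.9239 + 1.0313 = 4.942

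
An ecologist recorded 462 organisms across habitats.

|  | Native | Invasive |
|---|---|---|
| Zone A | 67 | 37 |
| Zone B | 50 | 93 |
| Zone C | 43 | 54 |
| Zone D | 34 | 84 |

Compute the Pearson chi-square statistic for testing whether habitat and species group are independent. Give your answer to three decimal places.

Row totals: 104, 143, 97, 118. Column totals: 194, 268. Grand total N = 462.
Expected counts (row total × column total / N):
  Zone A, Native: 104×194/462 = 43.6710
  Zone A, Invasive: 104×268/462 = 60.3290
  Zone B, Native: 143×194/462 = 60.0476
  Zone B, Invasive: 143×268/462 = 82.9524
  Zone C, Native: 97×194/462 = 40.7316
  Zone C, Invasive: 97×268/462 = 56.2684
  Zone D, Native: 118×194/462 = 49.5498
  Zone D, Invasive: 118×268/462 = 68.4502
Contributions (O − E)²/E:
  (67 − 43.6710)²/43.6710 = 12.4623
  (37 − 60.3290)²/60.3290 = 9.0212
  (50 − 60.0476)²/60.0476 = 1.6812
  (93 − 82.9524)²/82.9524 = 1.2170
  (43 − 40.7316)²/40.7316 = 0.1263
  (54 − 56.2684)²/56.2684 = 0.0914
  (34 − 49.5498)²/49.5498 = 4.8799
  (84 − 68.4502)²/68.4502 = 3.5324
χ² = 12.4623 + 9.0212 + 1.6812 + 1.2170 + 0.1263 + 0.0914 + 4.8799 + 3.5324 = 33.012

33.012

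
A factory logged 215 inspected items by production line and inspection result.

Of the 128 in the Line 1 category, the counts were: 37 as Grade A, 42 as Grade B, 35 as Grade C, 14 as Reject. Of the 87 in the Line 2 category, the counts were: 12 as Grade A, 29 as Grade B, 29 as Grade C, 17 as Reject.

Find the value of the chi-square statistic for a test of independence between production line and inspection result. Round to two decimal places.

8.48

Row totals: 128, 87. Column totals: 49, 71, 64, 31. Grand total N = 215.
Expected counts (row total × column total / N):
  Line 1, Grade A: 128×49/215 = 29.172
  Line 1, Grade B: 128×71/215 = 42.270
  Line 1, Grade C: 128×64/215 = 38.102
  Line 1, Reject: 128×31/215 = 18.456
  Line 2, Grade A: 87×49/215 = 19.828
  Line 2, Grade B: 87×71/215 = 28.730
  Line 2, Grade C: 87×64/215 = 25.898
  Line 2, Reject: 87×31/215 = 12.544
Contributions (O − E)²/E:
  (37 − 29.172)²/29.172 = 2.1006
  (42 − 42.270)²/42.270 = 0.0017
  (35 − 38.102)²/38.102 = 0.2525
  (14 − 18.456)²/18.456 = 1.0759
  (12 − 19.828)²/19.828 = 3.0905
  (29 − 28.730)²/28.730 = 0.0025
  (29 − 25.898)²/25.898 = 0.3716
  (17 − 12.544)²/12.544 = 1.5829
χ² = 2.1006 + 0.0017 + 0.2525 + 1.0759 + 3.0905 + 0.0025 + 0.3716 + 1.5829 = 8.48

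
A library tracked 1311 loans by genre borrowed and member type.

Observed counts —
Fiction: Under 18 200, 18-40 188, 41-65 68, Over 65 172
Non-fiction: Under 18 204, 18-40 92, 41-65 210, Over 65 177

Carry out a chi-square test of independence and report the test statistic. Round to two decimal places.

Row totals: 628, 683. Column totals: 404, 280, 278, 349. Grand total N = 1311.
Expected counts (row total × column total / N):
  Fiction, Under 18: 628×404/1311 = 193.526
  Fiction, 18-40: 628×280/1311 = 134.127
  Fiction, 41-65: 628×278/1311 = 133.169
  Fiction, Over 65: 628×349/1311 = 167.179
  Non-fiction, Under 18: 683×404/1311 = 210.474
  Non-fiction, 18-40: 683×280/1311 = 145.873
  Non-fiction, 41-65: 683×278/1311 = 144.831
  Non-fiction, Over 65: 683×349/1311 = 181.821
Contributions (O − E)²/E:
  (200 − 193.526)²/193.526 = 0.2166
  (188 − 134.127)²/134.127 = 21.6384
  (68 − 133.169)²/133.169 = 31.8918
  (172 − 167.179)²/167.179 = 0.1390
  (204 − 210.474)²/210.474 = 0.1991
  (92 − 145.873)²/145.873 = 19.8961
  (210 − 144.831)²/144.831 = 29.3238
  (177 − 181.821)²/181.821 = 0.1278
χ² = 0.2166 + 21.6384 + 31.8918 + 0.1390 + 0.1991 + 19.8961 + 29.3238 + 0.1278 = 103.43

103.43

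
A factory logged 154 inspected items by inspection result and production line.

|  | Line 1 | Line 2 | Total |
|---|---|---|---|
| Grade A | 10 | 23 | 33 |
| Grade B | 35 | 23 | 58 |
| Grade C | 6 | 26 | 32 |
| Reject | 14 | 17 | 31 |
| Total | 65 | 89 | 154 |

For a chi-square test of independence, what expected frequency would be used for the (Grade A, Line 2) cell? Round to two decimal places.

19.07

Row total (Grade A) = 33; column total (Line 2) = 89; grand total N = 154.
Expected count = (row total × column total) / N = 33 × 89 / 154 = 19.07.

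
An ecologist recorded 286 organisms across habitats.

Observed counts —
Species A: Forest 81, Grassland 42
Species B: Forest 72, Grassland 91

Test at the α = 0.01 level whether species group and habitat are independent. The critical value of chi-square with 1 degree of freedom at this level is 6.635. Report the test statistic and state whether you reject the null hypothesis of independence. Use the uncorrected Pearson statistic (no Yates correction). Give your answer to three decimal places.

13.247; reject H₀

Row totals: 123, 163. Column totals: 153, 133. Grand total N = 286.
Expected counts (row total × column total / N):
  Species A, Forest: 123×153/286 = 65.8007
  Species A, Grassland: 123×133/286 = 57.1993
  Species B, Forest: 163×153/286 = 87.1993
  Species B, Grassland: 163×133/286 = 75.8007
Contributions (O − E)²/E:
  (81 − 65.8007)²/65.8007 = 3.5109
  (42 − 57.1993)²/57.1993 = 4.0388
  (72 − 87.1993)²/87.1993 = 2.6493
  (91 − 75.8007)²/75.8007 = 3.0477
χ² = 3.5109 + 4.0388 + 2.6493 + 3.0477 = 13.247
df = (2−1)(2−1) = 1. Since 13.247 > 6.635, reject the null hypothesis of independence at α = 0.01.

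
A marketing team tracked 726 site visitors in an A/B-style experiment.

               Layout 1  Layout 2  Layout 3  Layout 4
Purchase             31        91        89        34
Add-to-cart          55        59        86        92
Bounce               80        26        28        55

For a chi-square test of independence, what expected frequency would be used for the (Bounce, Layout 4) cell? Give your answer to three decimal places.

47.120

Row total (Bounce) = 189; column total (Layout 4) = 181; grand total N = 726.
Expected count = (row total × column total) / N = 189 × 181 / 726 = 47.120.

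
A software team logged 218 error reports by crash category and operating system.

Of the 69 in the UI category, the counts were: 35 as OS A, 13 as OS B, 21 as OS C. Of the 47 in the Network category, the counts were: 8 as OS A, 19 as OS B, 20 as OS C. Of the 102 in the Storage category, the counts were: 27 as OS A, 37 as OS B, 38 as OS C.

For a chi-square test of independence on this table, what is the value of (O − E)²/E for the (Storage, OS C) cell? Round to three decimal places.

0.029

Row total (Storage) = 102; column total (OS C) = 79; N = 218.
Expected count E = 102 × 79 / 218 = 36.9633.
Contribution = (O − E)²/E = (38 − 36.9633)² / 36.9633 = 0.029.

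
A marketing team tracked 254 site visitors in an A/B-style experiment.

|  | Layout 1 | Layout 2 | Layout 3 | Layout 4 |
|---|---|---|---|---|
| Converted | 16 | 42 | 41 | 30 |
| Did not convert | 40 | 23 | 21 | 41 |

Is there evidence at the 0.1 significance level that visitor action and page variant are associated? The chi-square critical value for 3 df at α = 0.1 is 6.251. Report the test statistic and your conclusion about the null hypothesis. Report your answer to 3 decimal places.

Row totals: 129, 125. Column totals: 56, 65, 62, 71. Grand total N = 254.
Expected counts (row total × column total / N):
  Converted, Layout 1: 129×56/254 = 28.4409
  Converted, Layout 2: 129×65/254 = 33.0118
  Converted, Layout 3: 129×62/254 = 31.4882
  Converted, Layout 4: 129×71/254 = 36.0591
  Did not convert, Layout 1: 125×56/254 = 27.5591
  Did not convert, Layout 2: 125×65/254 = 31.9882
  Did not convert, Layout 3: 125×62/254 = 30.5118
  Did not convert, Layout 4: 125×71/254 = 34.9409
Contributions (O − E)²/E:
  (16 − 28.4409)²/28.4409 = 5.4420
  (42 − 33.0118)²/33.0118 = 2.4472
  (41 − 31.4882)²/31.4882 = 2.8733
  (30 − 36.0591)²/36.0591 = 1.0181
  (40 − 27.5591)²/27.5591 = 5.6161
  (23 − 31.9882)²/31.9882 = 2.5255
  (21 − 30.5118)²/30.5118 = 2.9652
  (41 − 34.9409)²/34.9409 = 1.0507
χ² = 5.4420 + 2.4472 + 2.8733 + 1.0181 + 5.6161 + 2.5255 + 2.9652 + 1.0507 = 23.938
df = (2−1)(4−1) = 3. Since 23.938 > 6.251, reject the null hypothesis of independence at α = 0.1.

23.938; reject H₀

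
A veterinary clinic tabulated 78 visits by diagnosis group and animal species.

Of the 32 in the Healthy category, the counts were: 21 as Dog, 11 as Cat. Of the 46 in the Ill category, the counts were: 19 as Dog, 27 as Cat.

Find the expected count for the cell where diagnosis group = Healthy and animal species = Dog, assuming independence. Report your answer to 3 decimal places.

16.410

Row total (Healthy) = 32; column total (Dog) = 40; grand total N = 78.
Expected count = (row total × column total) / N = 32 × 40 / 78 = 16.410.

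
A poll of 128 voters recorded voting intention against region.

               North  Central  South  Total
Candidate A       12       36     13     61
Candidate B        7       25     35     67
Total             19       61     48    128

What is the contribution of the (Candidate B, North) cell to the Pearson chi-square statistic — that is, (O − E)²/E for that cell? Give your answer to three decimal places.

0.872

Row total (Candidate B) = 67; column total (North) = 19; N = 128.
Expected count E = 67 × 19 / 128 = 9.9453.
Contribution = (O − E)²/E = (7 − 9.9453)² / 9.9453 = 0.872.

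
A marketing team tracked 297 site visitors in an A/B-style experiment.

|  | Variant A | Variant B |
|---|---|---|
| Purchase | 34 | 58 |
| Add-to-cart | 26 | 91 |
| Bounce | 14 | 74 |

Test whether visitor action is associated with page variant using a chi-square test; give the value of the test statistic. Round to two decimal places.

Row totals: 92, 117, 88. Column totals: 74, 223. Grand total N = 297.
Expected counts (row total × column total / N):
  Purchase, Variant A: 92×74/297 = 22.923
  Purchase, Variant B: 92×223/297 = 69.077
  Add-to-cart, Variant A: 117×74/297 = 29.152
  Add-to-cart, Variant B: 117×223/297 = 87.848
  Bounce, Variant A: 88×74/297 = 21.926
  Bounce, Variant B: 88×223/297 = 66.074
Contributions (O − E)²/E:
  (34 − 22.923)²/22.923 = 5.3527
  (58 − 69.077)²/69.077 = 1.7763
  (26 − 29.152)²/29.152 = 0.3408
  (91 − 87.848)²/87.848 = 0.1131
  (14 − 21.926)²/21.926 = 2.8652
  (74 − 66.074)²/66.074 = 0.9508
χ² = 5.3527 + 1.7763 + 0.3408 + 0.1131 + 2.8652 + 0.9508 = 11.40

11.40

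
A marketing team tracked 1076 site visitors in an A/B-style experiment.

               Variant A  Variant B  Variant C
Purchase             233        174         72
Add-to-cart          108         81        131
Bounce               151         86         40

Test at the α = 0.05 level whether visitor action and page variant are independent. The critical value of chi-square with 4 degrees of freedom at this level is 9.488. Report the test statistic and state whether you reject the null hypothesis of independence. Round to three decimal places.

90.960; reject H₀

Row totals: 479, 320, 277. Column totals: 492, 341, 243. Grand total N = 1076.
Expected counts (row total × column total / N):
  Purchase, Variant A: 479×492/1076 = 219.0223
  Purchase, Variant B: 479×341/1076 = 151.8020
  Purchase, Variant C: 479×243/1076 = 108.1757
  Add-to-cart, Variant A: 320×492/1076 = 146.3197
  Add-to-cart, Variant B: 320×341/1076 = 101.4126
  Add-to-cart, Variant C: 320×243/1076 = 72.2677
  Bounce, Variant A: 277×492/1076 = 126.6580
  Bounce, Variant B: 277×341/1076 = 87.7853
  Bounce, Variant C: 277×243/1076 = 62.5567
Contributions (O − E)²/E:
  (233 − 219.0223)²/219.0223 = 0.8920
  (174 − 151.8020)²/151.8020 = 3.2460
  (72 − 108.1757)²/108.1757 = 12.0977
  (108 − 146.3197)²/146.3197 = 10.0356
  (81 − 101.4126)²/101.4126 = 4.1087
  (131 − 72.2677)²/72.2677 = 47.7320
  (151 − 126.6580)²/126.6580 = 4.6782
  (86 − 87.7853)²/87.7853 = 0.0363
  (40 − 62.5567)²/62.5567 = 8.1335
χ² = 0.8920 + 3.2460 + 12.0977 + 10.0356 + 4.1087 + 47.7320 + 4.6782 + 0.0363 + 8.1335 = 90.960
df = (3−1)(3−1) = 4. Since 90.960 > 9.488, reject the null hypothesis of independence at α = 0.05.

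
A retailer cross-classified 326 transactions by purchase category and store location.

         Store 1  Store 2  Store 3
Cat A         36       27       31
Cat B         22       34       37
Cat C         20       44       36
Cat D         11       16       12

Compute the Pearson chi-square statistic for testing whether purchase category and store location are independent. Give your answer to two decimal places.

10.71

Row totals: 94, 93, 100, 39. Column totals: 89, 121, 116. Grand total N = 326.
Expected counts (row total × column total / N):
  Cat A, Store 1: 94×89/326 = 25.663
  Cat A, Store 2: 94×121/326 = 34.890
  Cat A, Store 3: 94×116/326 = 33.448
  Cat B, Store 1: 93×89/326 = 25.390
  Cat B, Store 2: 93×121/326 = 34.518
  Cat B, Store 3: 93×116/326 = 33.092
  Cat C, Store 1: 100×89/326 = 27.301
  Cat C, Store 2: 100×121/326 = 37.117
  Cat C, Store 3: 100×116/326 = 35.583
  Cat D, Store 1: 39×89/326 = 10.647
  Cat D, Store 2: 39×121/326 = 14.475
  Cat D, Store 3: 39×116/326 = 13.877
Contributions (O − E)²/E:
  (36 − 25.663)²/25.663 = 4.1637
  (27 − 34.890)²/34.890 = 1.7842
  (31 − 33.448)²/33.448 = 0.1792
  (22 − 25.390)²/25.390 = 0.4526
  (34 − 34.518)²/34.518 = 0.0078
  (37 − 33.092)²/33.092 = 0.4615
  (20 − 27.301)²/27.301 = 1.9525
  (44 − 37.117)²/37.117 = 1.2764
  (36 − 35.583)²/35.583 = 0.0049
  (11 − 10.647)²/10.647 = 0.0117
  (16 − 14.475)²/14.475 = 0.1607
  (12 − 13.877)²/13.877 = 0.2539
χ² = 4.1637 + 1.7842 + 0.1792 + 0.4526 + 0.0078 + 0.4615 + 1.9525 + 1.2764 + 0.0049 + 0.0117 + 0.1607 + 0.2539 = 10.71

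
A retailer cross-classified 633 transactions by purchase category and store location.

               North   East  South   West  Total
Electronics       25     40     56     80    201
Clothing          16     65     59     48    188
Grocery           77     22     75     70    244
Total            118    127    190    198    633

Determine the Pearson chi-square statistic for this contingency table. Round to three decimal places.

78.557

Grand total N = 633.
Expected counts (row total × column total / N):
  Electronics, North: 201×118/633 = 37.4692
  Electronics, East: 201×127/633 = 40.3270
  Electronics, South: 201×190/633 = 60.3318
  Electronics, West: 201×198/633 = 62.8720
  Clothing, North: 188×118/633 = 35.0458
  Clothing, East: 188×127/633 = 37.7188
  Clothing, South: 188×190/633 = 56.4297
  Clothing, West: 188×198/633 = 58.8057
  Grocery, North: 244×118/633 = 45.4850
  Grocery, East: 244×127/633 = 48.9542
  Grocery, South: 244×190/633 = 73.2385
  Grocery, West: 244×198/633 = 76.3223
Contributions (O − E)²/E:
  (25 − 37.4692)²/37.4692 = 4.1496
  (40 − 40.3270)²/40.3270 = 0.0027
  (56 − 60.3318)²/60.3318 = 0.3110
  (80 − 62.8720)²/62.8720 = 4.6661
  (16 − 35.0458)²/35.0458 = 10.3505
  (65 − 37.7188)²/37.7188 = 19.7319
  (59 − 56.4297)²/56.4297 = 0.1171
  (48 − 58.8057)²/58.8057 = 1.9856
  (77 − 45.4850)²/45.4850 = 21.8357
  (22 − 48.9542)²/48.9542 = 14.8410
  (75 − 73.2385)²/73.2385 = 0.0424
  (70 − 76.3223)²/76.3223 = 0.5237
χ² = 4.1496 + 0.0027 + 0.3110 + 4.6661 + 10.3505 + 19.7319 + 0.1171 + 1.9856 + 21.8357 + 14.8410 + 0.0424 + 0.5237 = 78.557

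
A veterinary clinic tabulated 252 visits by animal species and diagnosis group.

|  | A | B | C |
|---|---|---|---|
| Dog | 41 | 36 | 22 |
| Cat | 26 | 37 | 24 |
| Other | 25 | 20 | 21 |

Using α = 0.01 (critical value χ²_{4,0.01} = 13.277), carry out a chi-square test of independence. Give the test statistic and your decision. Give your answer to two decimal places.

4.69; fail to reject H₀

Row totals: 99, 87, 66. Column totals: 92, 93, 67. Grand total N = 252.
Expected counts (row total × column total / N):
  Dog, A: 99×92/252 = 36.143
  Dog, B: 99×93/252 = 36.536
  Dog, C: 99×67/252 = 26.321
  Cat, A: 87×92/252 = 31.762
  Cat, B: 87×93/252 = 32.107
  Cat, C: 87×67/252 = 23.131
  Other, A: 66×92/252 = 24.095
  Other, B: 66×93/252 = 24.357
  Other, C: 66×67/252 = 17.548
Contributions (O − E)²/E:
  (41 − 36.143)²/36.143 = 0.6527
  (36 − 36.536)²/36.536 = 0.0079
  (22 − 26.321)²/26.321 = 0.7094
  (26 − 31.762)²/31.762 = 1.0453
  (37 − 32.107)²/32.107 = 0.7457
  (24 − 23.131)²/23.131 = 0.0326
  (25 − 24.095)²/24.095 = 0.0340
  (20 − 24.357)²/24.357 = 0.7794
  (21 − 17.548)²/17.548 = 0.6791
χ² = 0.6527 + 0.0079 + 0.7094 + 1.0453 + 0.7457 + 0.0326 + 0.0340 + 0.7794 + 0.6791 = 4.69
df = (3−1)(3−1) = 4. Since 4.69 < 13.277, fail to reject the null hypothesis of independence at α = 0.01.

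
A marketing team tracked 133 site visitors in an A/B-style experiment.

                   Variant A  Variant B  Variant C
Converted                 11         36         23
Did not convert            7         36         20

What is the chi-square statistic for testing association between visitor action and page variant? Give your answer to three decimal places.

Row totals: 70, 63. Column totals: 18, 72, 43. Grand total N = 133.
Expected counts (row total × column total / N):
  Converted, Variant A: 70×18/133 = 9.4737
  Converted, Variant B: 70×72/133 = 37.8947
  Converted, Variant C: 70×43/133 = 22.6316
  Did not convert, Variant A: 63×18/133 = 8.5263
  Did not convert, Variant B: 63×72/133 = 34.1053
  Did not convert, Variant C: 63×43/133 = 20.3684
Contributions (O − E)²/E:
  (11 − 9.4737)²/9.4737 = 0.2459
  (36 − 37.8947)²/37.8947 = 0.0947
  (23 − 22.6316)²/22.6316 = 0.0060
  (7 − 8.5263)²/8.5263 = 0.2732
  (36 − 34.1053)²/34.1053 = 0.1053
  (20 − 20.3684)²/20.3684 = 0.0067
χ² = 0.2459 + 0.0947 + 0.0060 + 0.2732 + 0.1053 + 0.0067 = 0.732

0.732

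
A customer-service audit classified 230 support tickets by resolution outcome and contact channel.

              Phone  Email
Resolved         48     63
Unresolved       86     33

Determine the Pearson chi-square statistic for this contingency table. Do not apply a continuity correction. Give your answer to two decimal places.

19.90

Row totals: 111, 119. Column totals: 134, 96. Grand total N = 230.
Expected counts (row total × column total / N):
  Resolved, Phone: 111×134/230 = 64.670
  Resolved, Email: 111×96/230 = 46.330
  Unresolved, Phone: 119×134/230 = 69.330
  Unresolved, Email: 119×96/230 = 49.670
Contributions (O − E)²/E:
  (48 − 64.670)²/64.670 = 4.2970
  (63 − 46.330)²/46.330 = 5.9980
  (86 − 69.330)²/69.330 = 4.0082
  (33 − 49.670)²/49.670 = 5.5947
χ² = 4.2970 + 5.9980 + 4.0082 + 5.5947 = 19.90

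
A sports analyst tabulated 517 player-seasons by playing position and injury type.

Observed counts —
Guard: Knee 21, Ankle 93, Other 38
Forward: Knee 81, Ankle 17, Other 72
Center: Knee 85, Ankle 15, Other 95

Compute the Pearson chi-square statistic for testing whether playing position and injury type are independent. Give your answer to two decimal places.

Row totals: 152, 170, 195. Column totals: 187, 125, 205. Grand total N = 517.
Expected counts (row total × column total / N):
  Guard, Knee: 152×187/517 = 54.9787
  Guard, Ankle: 152×125/517 = 36.7505
  Guard, Other: 152×205/517 = 60.2708
  Forward, Knee: 170×187/517 = 61.4894
  Forward, Ankle: 170×125/517 = 41.1025
  Forward, Other: 170×205/517 = 67.4081
  Center, Knee: 195×187/517 = 70.5319
  Center, Ankle: 195×125/517 = 47.1470
  Center, Other: 195×205/517 = 77.3211
Contributions (O − E)²/E:
  (21 − 54.9787)²/54.9787 = 21.0000
  (93 − 36.7505)²/36.7505 = 86.0942
  (38 − 60.2708)²/60.2708 = 8.2293
  (81 − 61.4894)²/61.4894 = 6.1907
  (17 − 41.1025)²/41.1025 = 14.1337
  (72 − 67.4081)²/67.4081 = 0.3128
  (85 − 70.5319)²/70.5319 = 2.9678
  (15 − 47.1470)²/47.1470 = 21.9193
  (95 − 77.3211)²/77.3211 = 4.0422
χ² = 21.0000 + 86.0942 + 8.2293 + 6.1907 + 14.1337 + 0.3128 + 2.9678 + 21.9193 + 4.0422 = 164.89

164.89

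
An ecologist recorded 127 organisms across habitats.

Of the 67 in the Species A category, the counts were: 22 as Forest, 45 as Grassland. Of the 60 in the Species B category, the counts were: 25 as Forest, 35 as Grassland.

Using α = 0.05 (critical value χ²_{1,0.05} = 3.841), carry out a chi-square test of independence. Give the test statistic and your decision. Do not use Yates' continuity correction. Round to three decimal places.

Row totals: 67, 60. Column totals: 47, 80. Grand total N = 127.
Expected counts (row total × column total / N):
  Species A, Forest: 67×47/127 = 24.7953
  Species A, Grassland: 67×80/127 = 42.2047
  Species B, Forest: 60×47/127 = 22.2047
  Species B, Grassland: 60×80/127 = 37.7953
Contributions (O − E)²/E:
  (22 − 24.7953)²/24.7953 = 0.3151
  (45 − 42.2047)²/42.2047 = 0.1851
  (25 − 22.2047)²/22.2047 = 0.3519
  (35 − 37.7953)²/37.7953 = 0.2067
χ² = 0.3151 + 0.1851 + 0.3519 + 0.2067 = 1.059
df = (2−1)(2−1) = 1. Since 1.059 < 3.841, fail to reject the null hypothesis of independence at α = 0.05.

1.059; fail to reject H₀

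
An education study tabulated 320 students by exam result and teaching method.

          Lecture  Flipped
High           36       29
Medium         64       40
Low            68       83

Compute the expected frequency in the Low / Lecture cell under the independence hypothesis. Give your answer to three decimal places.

Row total (Low) = 151; column total (Lecture) = 168; grand total N = 320.
Expected count = (row total × column total) / N = 151 × 168 / 320 = 79.275.

79.275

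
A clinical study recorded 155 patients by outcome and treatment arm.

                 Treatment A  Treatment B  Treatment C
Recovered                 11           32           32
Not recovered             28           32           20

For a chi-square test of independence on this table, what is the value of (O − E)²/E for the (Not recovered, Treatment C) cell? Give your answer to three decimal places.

1.743

Row total (Not recovered) = 80; column total (Treatment C) = 52; N = 155.
Expected count E = 80 × 52 / 155 = 26.8387.
Contribution = (O − E)²/E = (20 − 26.8387)² / 26.8387 = 1.743.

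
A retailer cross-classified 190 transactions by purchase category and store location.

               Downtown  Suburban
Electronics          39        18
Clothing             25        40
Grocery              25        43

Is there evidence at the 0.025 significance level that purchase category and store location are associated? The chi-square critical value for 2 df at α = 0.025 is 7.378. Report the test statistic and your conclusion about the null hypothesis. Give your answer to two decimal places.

Row totals: 57, 65, 68. Column totals: 89, 101. Grand total N = 190.
Expected counts (row total × column total / N):
  Electronics, Downtown: 57×89/190 = 26.700
  Electronics, Suburban: 57×101/190 = 30.300
  Clothing, Downtown: 65×89/190 = 30.447
  Clothing, Suburban: 65×101/190 = 34.553
  Grocery, Downtown: 68×89/190 = 31.853
  Grocery, Suburban: 68×101/190 = 36.147
Contributions (O − E)²/E:
  (39 − 26.700)²/26.700 = 5.6663
  (18 − 30.300)²/30.300 = 4.9931
  (25 − 30.447)²/30.447 = 0.9745
  (40 − 34.553)²/34.553 = 0.8587
  (25 − 31.853)²/31.853 = 1.4744
  (43 − 36.147)²/36.147 = 1.2992
χ² = 5.6663 + 4.9931 + 0.9745 + 0.8587 + 1.4744 + 1.2992 = 15.27
df = (3−1)(2−1) = 2. Since 15.27 > 7.378, reject the null hypothesis of independence at α = 0.025.

15.27; reject H₀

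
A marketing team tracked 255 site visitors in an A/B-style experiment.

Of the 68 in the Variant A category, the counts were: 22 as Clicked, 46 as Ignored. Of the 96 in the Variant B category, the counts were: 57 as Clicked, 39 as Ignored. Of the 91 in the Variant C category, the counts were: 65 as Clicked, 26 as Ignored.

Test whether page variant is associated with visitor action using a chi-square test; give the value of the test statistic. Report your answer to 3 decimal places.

24.703

Row totals: 68, 96, 91. Column totals: 144, 111. Grand total N = 255.
Expected counts (row total × column total / N):
  Variant A, Clicked: 68×144/255 = 38.40000
  Variant A, Ignored: 68×111/255 = 29.60000
  Variant B, Clicked: 96×144/255 = 54.21176
  Variant B, Ignored: 96×111/255 = 41.78824
  Variant C, Clicked: 91×144/255 = 51.38824
  Variant C, Ignored: 91×111/255 = 39.61176
Contributions (O − E)²/E:
  (22 − 38.40000)²/38.40000 = 7.0042
  (46 − 29.60000)²/29.60000 = 9.0865
  (57 − 54.21176)²/54.21176 = 0.1434
  (39 − 41.78824)²/41.78824 = 0.1860
  (65 − 51.38824)²/51.38824 = 3.6055
  (26 − 39.61176)²/39.61176 = 4.6774
χ² = 7.0042 + 9.0865 + 0.1434 + 0.1860 + 3.6055 + 4.6774 = 24.703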